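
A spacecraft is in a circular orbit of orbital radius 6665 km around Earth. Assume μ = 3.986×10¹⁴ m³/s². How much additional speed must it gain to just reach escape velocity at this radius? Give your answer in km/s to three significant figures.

r = 6665 km = 6.665×10⁶ m.
Circular speed v_c = √(μ/r) = 7733 m/s.
Escape speed v_esc = √(2μ/r) = √2 × v_c = 10940 m/s.
Δv = v_esc − v_c = 3203 m/s = 3.203 km/s.

Δv ≈ 3.20 km/s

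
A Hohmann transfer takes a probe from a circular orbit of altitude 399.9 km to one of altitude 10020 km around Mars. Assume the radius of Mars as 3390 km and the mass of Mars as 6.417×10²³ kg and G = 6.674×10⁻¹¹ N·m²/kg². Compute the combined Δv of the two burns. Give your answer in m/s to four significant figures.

μ = GM = 6.674×10⁻¹¹ × 6.417×10²³ = 4.283×10¹³ m³/s².
r₁ = 3390 + 399.9 = 3789.9 km = 3.7899×10⁶ m.
r₂ = 3390 + 10020 = 13410 km = 1.3410×10⁷ m.
Transfer ellipse a_t = (r₁ + r₂)/2 = 8.600×10⁶ m.
At r₁: circular v_c1 = √(μ/r₁) = 3362 m/s; transfer-periapsis v_p = √[μ(2/r₁ − 1/a_t)] = 4198 m/s.
Δv₁ = v_p − v_c1 = 836.1 m/s.
At r₂: circular v_c2 = √(μ/r₂) = 1787 m/s; transfer-apoapsis v_a = √[μ(2/r₂ − 1/a_t)] = 1186 m/s.
Δv₂ = v_c2 − v_a = 600.7 m/s.
Total Δv = Δv₁ + Δv₂ = 1437 m/s.

Δv_total ≈ 1437 m/s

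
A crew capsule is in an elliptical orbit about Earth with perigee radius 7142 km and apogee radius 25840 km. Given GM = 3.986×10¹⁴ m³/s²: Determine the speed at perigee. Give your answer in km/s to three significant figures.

v ≈ 9.35 km/s

Semi-major axis a = (r_p + r_a)/2 = 16491 km = 1.649×10⁷ m.
Vis-viva: v² = μ(2/r − 1/a) = 3.986×10¹⁴ × (2.800×10⁻⁷ − 6.064×10⁻⁸) = 8.745×10⁷ m²/s².
v = 9352 m/s = 9.352 km/s.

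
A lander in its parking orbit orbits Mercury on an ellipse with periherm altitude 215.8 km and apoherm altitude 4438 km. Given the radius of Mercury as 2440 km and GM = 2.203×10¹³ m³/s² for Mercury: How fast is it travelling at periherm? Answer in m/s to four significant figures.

r_p = 2440 + 215.8 = 2655.8 km = 2.6558×10⁶ m.
r_a = 2440 + 4438 = 6878.0 km = 6.8780×10⁶ m.
Semi-major axis a = (r_p + r_a)/2 = 4766.9 km = 4.767×10⁶ m.
Vis-viva: v² = μ(2/r − 1/a) = 2.203×10¹³ × (7.531×10⁻⁷ − 2.098×10⁻⁷) = 1.197×10⁷ m²/s².
v = 3460 m/s.

v ≈ 3460 m/s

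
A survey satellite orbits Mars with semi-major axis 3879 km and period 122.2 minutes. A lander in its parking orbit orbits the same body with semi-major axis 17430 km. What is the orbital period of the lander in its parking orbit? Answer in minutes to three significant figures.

Kepler's third law: T² ∝ a³, so T₂ = T₁ (a₂/a₁)^(3/2).
a₂/a₁ = 4.493, (a₂/a₁)^(3/2) = 9.525.
T₂ = 122.2 × 9.525 = 1164 minutes.

T₂ ≈ 1160 minutes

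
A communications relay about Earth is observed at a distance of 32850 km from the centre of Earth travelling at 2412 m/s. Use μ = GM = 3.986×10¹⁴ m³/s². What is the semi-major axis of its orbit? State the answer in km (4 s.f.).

a ≈ 21600 km

r = 3.285×10⁷ m.
Vis-viva rearranged: 1/a = 2/r − v²/μ = 6.088×10⁻⁸ − 1.460×10⁻⁸ = 4.629×10⁻⁸ m⁻¹.
a = 2.160×10⁷ m = 21604 km.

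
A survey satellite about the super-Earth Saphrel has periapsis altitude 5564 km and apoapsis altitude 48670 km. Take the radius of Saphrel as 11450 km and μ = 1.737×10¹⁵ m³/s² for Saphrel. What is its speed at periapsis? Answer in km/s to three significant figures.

v ≈ 12.6 km/s

r_p = 11450 + 5564 = 17014 km = 1.7014×10⁷ m.
r_a = 11450 + 48670 = 60120 km = 6.0120×10⁷ m.
Semi-major axis a = (r_p + r_a)/2 = 38567 km = 3.857×10⁷ m.
Vis-viva: v² = μ(2/r − 1/a) = 1.737×10¹⁵ × (1.176×10⁻⁷ − 2.593×10⁻⁸) = 1.591×10⁸ m²/s².
v = 12620 m/s = 12.62 km/s.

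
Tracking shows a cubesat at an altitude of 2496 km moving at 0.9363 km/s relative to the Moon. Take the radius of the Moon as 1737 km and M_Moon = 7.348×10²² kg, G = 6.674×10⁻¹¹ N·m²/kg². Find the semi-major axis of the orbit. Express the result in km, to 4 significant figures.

a ≈ 3405 km

μ = GM = 6.674×10⁻¹¹ × 7.348×10²² = 4.904×10¹² m³/s².
r = 1737 + 2496 = 4233.0 km = 4.233×10⁶ m.
Vis-viva rearranged: 1/a = 2/r − v²/μ = 4.725×10⁻⁷ − 1.788×10⁻⁷ = 2.937×10⁻⁷ m⁻¹.
a = 3.405×10⁶ m = 3404.6 km.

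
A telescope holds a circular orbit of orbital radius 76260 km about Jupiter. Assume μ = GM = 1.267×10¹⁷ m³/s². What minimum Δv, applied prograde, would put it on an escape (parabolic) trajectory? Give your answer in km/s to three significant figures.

Δv ≈ 16.9 km/s

r = 76260 km = 7.626×10⁷ m.
Circular speed v_c = √(μ/r) = 40760 m/s.
Escape speed v_esc = √(2μ/r) = √2 × v_c = 57640 m/s.
Δv = v_esc − v_c = 16880 m/s = 16.88 km/s.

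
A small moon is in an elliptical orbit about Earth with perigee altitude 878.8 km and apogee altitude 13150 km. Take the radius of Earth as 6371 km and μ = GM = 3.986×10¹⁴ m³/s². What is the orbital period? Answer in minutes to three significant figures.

r_p = 6371 + 878.8 = 7249.8 km = 7.2498×10⁶ m.
r_a = 6371 + 13150 = 19521 km = 1.9521×10⁷ m.
Semi-major axis a = (r_p + r_a)/2 = (7249.8 + 19521)/2 = 13385 km = 1.339×10⁷ m.
By Kepler's third law T = 2π√(a³/μ) = 2π × 2.453×10³ = 1.541×10⁴ s.
= 256.9 minutes.

T ≈ 257 minutes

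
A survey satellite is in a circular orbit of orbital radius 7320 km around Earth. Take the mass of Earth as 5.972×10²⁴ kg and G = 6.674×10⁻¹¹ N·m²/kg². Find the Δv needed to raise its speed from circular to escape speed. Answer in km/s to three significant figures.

Δv ≈ 3.06 km/s

μ = GM = 6.674×10⁻¹¹ × 5.972×10²⁴ = 3.986×10¹⁴ m³/s².
r = 7320 km = 7.320×10⁶ m.
Circular speed v_c = √(μ/r) = 7379 m/s.
Escape speed v_esc = √(2μ/r) = √2 × v_c = 10440 m/s.
Δv = v_esc − v_c = 3056 m/s = 3.056 km/s.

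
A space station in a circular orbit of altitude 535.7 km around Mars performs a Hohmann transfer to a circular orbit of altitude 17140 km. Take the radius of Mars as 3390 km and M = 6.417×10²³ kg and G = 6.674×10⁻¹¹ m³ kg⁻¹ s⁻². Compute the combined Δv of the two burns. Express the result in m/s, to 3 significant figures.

Δv_total ≈ 1600 m/s

μ = GM = 6.674×10⁻¹¹ × 6.417×10²³ = 4.283×10¹³ m³/s².
r₁ = 3390 + 535.7 = 3925.7 km = 3.9257×10⁶ m.
r₂ = 3390 + 17140 = 20530 km = 2.0530×10⁷ m.
Transfer ellipse a_t = (r₁ + r₂)/2 = 1.223×10⁷ m.
At r₁: circular v_c1 = √(μ/r₁) = 3303 m/s; transfer-periapsis v_p = √[μ(2/r₁ − 1/a_t)] = 4280 m/s.
Δv₁ = v_p − v_c1 = 976.8 m/s.
At r₂: circular v_c2 = √(μ/r₂) = 1444 m/s; transfer-apoapsis v_a = √[μ(2/r₂ − 1/a_t)] = 818.4 m/s.
Δv₂ = v_c2 − v_a = 626.0 m/s.
Total Δv = Δv₁ + Δv₂ = 1603 m/s.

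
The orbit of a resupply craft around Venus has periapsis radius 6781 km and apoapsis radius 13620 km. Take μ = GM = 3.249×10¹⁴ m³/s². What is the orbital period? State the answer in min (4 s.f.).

Semi-major axis a = (r_p + r_a)/2 = (6781.0 + 13620)/2 = 10200 km = 1.020×10⁷ m.
By Kepler's third law T = 2π√(a³/μ) = 2π × 1.807×10³ = 1.136×10⁴ s.
= 189.3 min.

T ≈ 189.3 min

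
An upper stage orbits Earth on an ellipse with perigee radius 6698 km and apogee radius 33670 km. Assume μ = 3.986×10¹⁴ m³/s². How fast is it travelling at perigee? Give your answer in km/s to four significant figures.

v ≈ 9.964 km/s

Semi-major axis a = (r_p + r_a)/2 = 20184 km = 2.018×10⁷ m.
Vis-viva: v² = μ(2/r − 1/a) = 3.986×10¹⁴ × (2.986×10⁻⁷ − 4.954×10⁻⁸) = 9.927×10⁷ m²/s².
v = 9964 m/s = 9.964 km/s.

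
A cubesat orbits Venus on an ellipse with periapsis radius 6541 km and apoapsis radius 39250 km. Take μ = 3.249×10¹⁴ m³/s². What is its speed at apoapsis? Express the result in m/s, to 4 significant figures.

v ≈ 1538 m/s

Semi-major axis a = (r_p + r_a)/2 = 22896 km = 2.290×10⁷ m.
Vis-viva: v² = μ(2/r − 1/a) = 3.249×10¹⁴ × (5.096×10⁻⁸ − 4.368×10⁻⁸) = 2.365×10⁶ m²/s².
v = 1538 m/s.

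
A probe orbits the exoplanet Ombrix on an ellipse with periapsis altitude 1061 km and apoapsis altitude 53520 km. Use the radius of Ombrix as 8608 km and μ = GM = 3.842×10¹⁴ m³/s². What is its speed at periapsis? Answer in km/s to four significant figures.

r_p = 8608 + 1061 = 9669.0 km = 9.6690×10⁶ m.
r_a = 8608 + 53520 = 62128 km = 6.2128×10⁷ m.
Semi-major axis a = (r_p + r_a)/2 = 35898 km = 3.590×10⁷ m.
Vis-viva: v² = μ(2/r − 1/a) = 3.842×10¹⁴ × (2.068×10⁻⁷ − 2.786×10⁻⁸) = 6.877×10⁷ m²/s².
v = 8293 m/s = 8.293 km/s.

v ≈ 8.293 km/s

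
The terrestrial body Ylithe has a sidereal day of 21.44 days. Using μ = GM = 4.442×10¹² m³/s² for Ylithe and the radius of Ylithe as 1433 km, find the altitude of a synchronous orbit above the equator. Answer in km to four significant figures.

T = 21.44 days = 1.852×10⁶ s.
A synchronous orbit has period T, so by Kepler's third law a = (μT²/4π²)^(1/3).
μT²/4π² = 4.442×10¹² × (1.852×10⁶)² / 39.48 = 3.861×10²³ m³.
a = 7.282×10⁷ m = 72817 km.
Altitude h = a − R = 72817 − 1433 = 71384 km.

h_sync ≈ 71380 km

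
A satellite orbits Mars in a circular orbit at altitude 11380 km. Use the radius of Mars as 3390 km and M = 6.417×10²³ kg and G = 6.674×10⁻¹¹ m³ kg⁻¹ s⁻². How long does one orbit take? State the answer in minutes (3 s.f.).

T ≈ 908 minutes

μ = GM = 6.674×10⁻¹¹ × 6.417×10²³ = 4.283×10¹³ m³/s².
r = 3390 + 11380 = 14770 km = 1.4770×10⁷ m.
Kepler's third law: T = 2π√(r³/μ) = 2π√((1.477×10⁷)³ / 4.283×10¹³).
r³/μ = 7.524×10⁷ s², so T = 2π × 8.674×10³ = 5.450×10⁴ s.
Converting: 5.450×10⁴ s ÷ 60.00 = 908.3 minutes.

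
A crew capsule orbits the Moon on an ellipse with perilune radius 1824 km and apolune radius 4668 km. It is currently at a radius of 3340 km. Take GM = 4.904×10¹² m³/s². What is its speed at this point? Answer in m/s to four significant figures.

Semi-major axis a = (r_p + r_a)/2 = 3246.0 km = 3.246×10⁶ m.
Vis-viva: v² = μ(2/r − 1/a) = 4.904×10¹² × (5.988×10⁻⁷ − 3.081×10⁻⁷) = 1.426×10⁶ m²/s².
v = 1194 m/s.

v ≈ 1194 m/s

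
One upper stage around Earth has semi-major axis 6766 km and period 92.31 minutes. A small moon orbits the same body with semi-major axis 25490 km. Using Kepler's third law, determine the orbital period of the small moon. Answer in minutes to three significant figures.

Kepler's third law: T² ∝ a³, so T₂ = T₁ (a₂/a₁)^(3/2).
a₂/a₁ = 3.767, (a₂/a₁)^(3/2) = 7.312.
T₂ = 92.31 × 7.312 = 675.0 minutes.

T₂ ≈ 675 minutes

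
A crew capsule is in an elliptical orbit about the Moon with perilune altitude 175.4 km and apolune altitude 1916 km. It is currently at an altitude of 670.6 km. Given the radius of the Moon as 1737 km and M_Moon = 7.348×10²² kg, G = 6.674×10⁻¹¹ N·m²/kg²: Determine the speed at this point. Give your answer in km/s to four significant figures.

μ = GM = 6.674×10⁻¹¹ × 7.348×10²² = 4.904×10¹² m³/s².
r_p = 1737 + 175.4 = 1912.4 km = 1.9124×10⁶ m.
r_a = 1737 + 1916 = 3653.0 km = 3.6530×10⁶ m.
r = 1737 + 670.6 = 2407.6 km = 2.408×10⁶ m.
Semi-major axis a = (r_p + r_a)/2 = 2782.7 km = 2.783×10⁶ m.
Vis-viva: v² = μ(2/r − 1/a) = 4.904×10¹² × (8.307×10⁻⁷ − 3.594×10⁻⁷) = 2.311×10⁶ m²/s².
v = 1520 m/s = 1.520 km/s.

v ≈ 1.520 km/s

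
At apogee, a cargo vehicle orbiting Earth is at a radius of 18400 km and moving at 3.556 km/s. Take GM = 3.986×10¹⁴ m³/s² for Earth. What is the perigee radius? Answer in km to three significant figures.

perigee radius ≈ 7580 km

r_a = 1.840×10⁷ m.
Specific energy ε = v²/2 − μ/r = -1.534×10⁷ J/kg, so a = −μ/(2ε) = 1.299×10⁷ m.
The apsides satisfy r_p + r_a = 2a, so the perigee radius is 2a − r_a = 7.584×10⁶ m = 7583.5 km.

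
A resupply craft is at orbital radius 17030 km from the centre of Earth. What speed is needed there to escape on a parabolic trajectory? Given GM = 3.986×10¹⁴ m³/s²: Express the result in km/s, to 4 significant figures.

v_esc ≈ 6.842 km/s

r = 17030 km = 1.703×10⁷ m.
Escape speed v_esc = √(2μ/r) = √(2 × 3.986×10¹⁴ / 1.703×10⁷) = √(4.681×10⁷) = 6842 m/s.
= 6.842 km/s.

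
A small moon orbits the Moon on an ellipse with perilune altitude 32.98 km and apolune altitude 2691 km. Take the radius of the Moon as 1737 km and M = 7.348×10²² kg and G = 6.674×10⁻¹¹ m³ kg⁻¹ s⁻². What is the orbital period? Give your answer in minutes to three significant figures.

μ = GM = 6.674×10⁻¹¹ × 7.348×10²² = 4.904×10¹² m³/s².
r_p = 1737 + 32.98 = 1770.0 km = 1.7700×10⁶ m.
r_a = 1737 + 2691 = 4428.0 km = 4.4280×10⁶ m.
Semi-major axis a = (r_p + r_a)/2 = (1770.0 + 4428.0)/2 = 3099.0 km = 3.099×10⁶ m.
By Kepler's third law T = 2π√(a³/μ) = 2π × 2.464×10³ = 1.548×10⁴ s.
= 258.0 minutes.

T ≈ 258 minutes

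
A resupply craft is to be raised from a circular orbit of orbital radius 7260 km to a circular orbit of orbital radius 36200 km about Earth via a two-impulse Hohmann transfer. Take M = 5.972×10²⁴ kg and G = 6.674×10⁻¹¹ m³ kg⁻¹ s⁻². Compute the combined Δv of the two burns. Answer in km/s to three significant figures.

Δv_total ≈ 3.55 km/s

μ = GM = 6.674×10⁻¹¹ × 5.972×10²⁴ = 3.986×10¹⁴ m³/s².
r₁ = 7260 km = 7.260×10⁶ m.
r₂ = 36200 km = 3.620×10⁷ m.
Transfer ellipse a_t = (r₁ + r₂)/2 = 2.173×10⁷ m.
At r₁: circular v_c1 = √(μ/r₁) = 7409 m/s; transfer-perigee v_p = √[μ(2/r₁ − 1/a_t)] = 9563 m/s.
Δv₁ = v_p − v_c1 = 2154 m/s.
At r₂: circular v_c2 = √(μ/r₂) = 3318 m/s; transfer-apogee v_a = √[μ(2/r₂ − 1/a_t)] = 1918 m/s.
Δv₂ = v_c2 − v_a = 1400 m/s.
Total Δv = Δv₁ + Δv₂ = 3554 m/s = 3.554 km/s.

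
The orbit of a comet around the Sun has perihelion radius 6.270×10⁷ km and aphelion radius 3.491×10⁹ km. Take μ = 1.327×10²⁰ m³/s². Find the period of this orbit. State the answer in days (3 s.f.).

T ≈ 15000 days

Semi-major axis a = (r_p + r_a)/2 = (6.2700×10⁷ + 3.4910×10⁹)/2 = 1.7768×10⁹ km = 1.777×10¹² m.
By Kepler's third law T = 2π√(a³/μ) = 2π × 2.056×10⁸ = 1.292×10⁹ s.
= 14950 days.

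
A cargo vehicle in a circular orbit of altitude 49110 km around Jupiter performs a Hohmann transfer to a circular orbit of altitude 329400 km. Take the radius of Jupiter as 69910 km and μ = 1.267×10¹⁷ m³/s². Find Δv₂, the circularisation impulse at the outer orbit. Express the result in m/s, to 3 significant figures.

r₁ = 69910 + 49110 = 119020 km = 1.1902×10⁸ m.
r₂ = 69910 + 329400 = 399310 km = 3.9931×10⁸ m.
Transfer ellipse a_t = (r₁ + r₂)/2 = 2.592×10⁸ m.
At r₁: circular v_c1 = √(μ/r₁) = 32630 m/s; transfer-perijove v_p = √[μ(2/r₁ − 1/a_t)] = 40500 m/s.
At r₂: circular v_c2 = √(μ/r₂) = 17810 m/s; transfer-apojove v_a = √[μ(2/r₂ − 1/a_t)] = 12070 m/s.
Δv₂ = v_c2 − v_a = 5742 m/s.

Δv ≈ 5740 m/s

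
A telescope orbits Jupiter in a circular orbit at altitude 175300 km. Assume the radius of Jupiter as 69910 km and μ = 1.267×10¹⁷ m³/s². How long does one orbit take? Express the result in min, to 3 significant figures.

r = 69910 + 175300 = 245210 km = 2.4521×10⁸ m.
Kepler's third law: T = 2π√(r³/μ) = 2π√((2.452×10⁸)³ / 1.267×10¹⁷).
r³/μ = 1.164×10⁸ s², so T = 2π × 1.079×10⁴ = 6.778×10⁴ s.
Converting: 6.778×10⁴ s ÷ 60.00 = 1130 min.

T ≈ 1130 min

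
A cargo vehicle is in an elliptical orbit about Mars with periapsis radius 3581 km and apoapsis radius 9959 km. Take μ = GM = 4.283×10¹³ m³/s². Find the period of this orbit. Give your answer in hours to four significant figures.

Semi-major axis a = (r_p + r_a)/2 = (3581.0 + 9959.0)/2 = 6770.0 km = 6.770×10⁶ m.
By Kepler's third law T = 2π√(a³/μ) = 2π × 2.692×10³ = 1.691×10⁴ s.
= 4.698 hours.

T ≈ 4.698 hours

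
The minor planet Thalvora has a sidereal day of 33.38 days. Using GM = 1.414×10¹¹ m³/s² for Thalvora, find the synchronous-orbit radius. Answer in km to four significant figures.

T = 33.38 days = 2.884×10⁶ s.
A synchronous orbit has period T, so by Kepler's third law a = (μT²/4π²)^(1/3).
μT²/4π² = 1.414×10¹¹ × (2.884×10⁶)² / 39.48 = 2.979×10²² m³.
a = 3.100×10⁷ m = 31000 km.

r_sync ≈ 31000 km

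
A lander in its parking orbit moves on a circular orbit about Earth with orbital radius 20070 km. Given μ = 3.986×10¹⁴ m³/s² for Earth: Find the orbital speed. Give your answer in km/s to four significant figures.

v ≈ 4.457 km/s

r = 20070 km = 2.007×10⁷ m.
For a circular orbit v = √(μ/r) = √(3.986×10¹⁴ / 2.007×10⁷) = √(1.986×10⁷) = 4457 m/s.
That is 4.457 km/s.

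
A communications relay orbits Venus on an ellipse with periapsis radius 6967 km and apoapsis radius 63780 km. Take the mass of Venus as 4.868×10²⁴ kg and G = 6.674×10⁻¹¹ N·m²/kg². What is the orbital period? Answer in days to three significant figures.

μ = GM = 6.674×10⁻¹¹ × 4.868×10²⁴ = 3.249×10¹⁴ m³/s².
Semi-major axis a = (r_p + r_a)/2 = (6967.0 + 63780)/2 = 35374 km = 3.537×10⁷ m.
By Kepler's third law T = 2π√(a³/μ) = 2π × 1.167×10⁴ = 7.334×10⁴ s.
= 0.8488 days.

T ≈ 0.849 days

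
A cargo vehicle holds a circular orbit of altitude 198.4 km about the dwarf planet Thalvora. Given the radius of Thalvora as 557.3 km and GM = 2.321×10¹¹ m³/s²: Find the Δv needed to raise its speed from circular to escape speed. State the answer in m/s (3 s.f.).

r = 557.3 + 198.4 = 755.70 km = 7.5570×10⁵ m.
Circular speed v_c = √(μ/r) = 554.2 m/s.
Escape speed v_esc = √(2μ/r) = √2 × v_c = 783.8 m/s.
Δv = v_esc − v_c = 229.6 m/s.

Δv ≈ 230 m/s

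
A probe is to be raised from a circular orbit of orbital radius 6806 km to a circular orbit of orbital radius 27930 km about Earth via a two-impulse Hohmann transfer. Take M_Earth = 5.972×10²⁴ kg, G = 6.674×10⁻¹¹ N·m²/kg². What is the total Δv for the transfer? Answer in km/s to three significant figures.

Δv_total ≈ 3.46 km/s

μ = GM = 6.674×10⁻¹¹ × 5.972×10²⁴ = 3.986×10¹⁴ m³/s².
r₁ = 6806 km = 6.806×10⁶ m.
r₂ = 27930 km = 2.793×10⁷ m.
Transfer ellipse a_t = (r₁ + r₂)/2 = 1.737×10⁷ m.
At r₁: circular v_c1 = √(μ/r₁) = 7653 m/s; transfer-perigee v_p = √[μ(2/r₁ − 1/a_t)] = 9704 m/s.
Δv₁ = v_p − v_c1 = 2052 m/s.
At r₂: circular v_c2 = √(μ/r₂) = 3778 m/s; transfer-apogee v_a = √[μ(2/r₂ − 1/a_t)] = 2365 m/s.
Δv₂ = v_c2 − v_a = 1413 m/s.
Total Δv = Δv₁ + Δv₂ = 3465 m/s = 3.465 km/s.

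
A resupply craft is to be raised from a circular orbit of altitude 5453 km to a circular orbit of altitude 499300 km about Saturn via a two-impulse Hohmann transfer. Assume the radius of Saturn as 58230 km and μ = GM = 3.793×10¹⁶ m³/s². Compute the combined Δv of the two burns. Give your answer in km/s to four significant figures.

Δv_total ≈ 12.81 km/s

r₁ = 58230 + 5453 = 63683 km = 6.3683×10⁷ m.
r₂ = 58230 + 499300 = 557530 km = 5.5753×10⁸ m.
Transfer ellipse a_t = (r₁ + r₂)/2 = 3.106×10⁸ m.
At r₁: circular v_c1 = √(μ/r₁) = 24410 m/s; transfer-perikrone v_p = √[μ(2/r₁ − 1/a_t)] = 32700 m/s.
Δv₁ = v_p − v_c1 = 8292 m/s.
At r₂: circular v_c2 = √(μ/r₂) = 8248 m/s; transfer-apokrone v_a = √[μ(2/r₂ − 1/a_t)] = 3735 m/s.
Δv₂ = v_c2 − v_a = 4513 m/s.
Total Δv = Δv₁ + Δv₂ = 12810 m/s = 12.81 km/s.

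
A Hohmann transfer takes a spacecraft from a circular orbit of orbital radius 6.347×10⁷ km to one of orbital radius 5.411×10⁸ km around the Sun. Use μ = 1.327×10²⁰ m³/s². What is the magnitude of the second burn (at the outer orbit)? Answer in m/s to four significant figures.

Δv ≈ 8484 m/s

r₁ = 6.347×10⁷ km = 6.347×10¹⁰ m.
r₂ = 5.411×10⁸ km = 5.411×10¹¹ m.
Transfer ellipse a_t = (r₁ + r₂)/2 = 3.023×10¹¹ m.
At r₁: circular v_c1 = √(μ/r₁) = 45720 m/s; transfer-perihelion v_p = √[μ(2/r₁ − 1/a_t)] = 61180 m/s.
At r₂: circular v_c2 = √(μ/r₂) = 15660 m/s; transfer-aphelion v_a = √[μ(2/r₂ − 1/a_t)] = 7176 m/s.
Δv₂ = v_c2 − v_a = 8484 m/s.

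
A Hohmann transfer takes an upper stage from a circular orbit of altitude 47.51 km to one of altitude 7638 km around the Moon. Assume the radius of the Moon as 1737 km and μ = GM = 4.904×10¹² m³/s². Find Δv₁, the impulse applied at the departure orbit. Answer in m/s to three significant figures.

r₁ = 1737 + 47.51 = 1784.5 km = 1.7845×10⁶ m.
r₂ = 1737 + 7638 = 9375.0 km = 9.3750×10⁶ m.
Transfer ellipse a_t = (r₁ + r₂)/2 = 5.580×10⁶ m.
At r₁: circular v_c1 = √(μ/r₁) = 1658 m/s; transfer-perilune v_p = √[μ(2/r₁ − 1/a_t)] = 2149 m/s.
Δv₁ = v_p − v_c1 = 491.1 m/s.

Δv ≈ 491 m/s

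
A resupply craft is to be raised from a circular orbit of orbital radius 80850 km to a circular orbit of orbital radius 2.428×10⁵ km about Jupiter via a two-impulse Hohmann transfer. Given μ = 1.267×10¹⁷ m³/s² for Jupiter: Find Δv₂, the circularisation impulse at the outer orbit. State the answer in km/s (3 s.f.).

Δv ≈ 6.70 km/s

r₁ = 80850 km = 8.085×10⁷ m.
r₂ = 2.428×10⁵ km = 2.428×10⁸ m.
Transfer ellipse a_t = (r₁ + r₂)/2 = 1.618×10⁸ m.
At r₁: circular v_c1 = √(μ/r₁) = 39590 m/s; transfer-perijove v_p = √[μ(2/r₁ − 1/a_t)] = 48490 m/s.
At r₂: circular v_c2 = √(μ/r₂) = 22840 m/s; transfer-apojove v_a = √[μ(2/r₂ − 1/a_t)] = 16150 m/s.
Δv₂ = v_c2 − v_a = 6697 m/s.
= 6.697 km/s.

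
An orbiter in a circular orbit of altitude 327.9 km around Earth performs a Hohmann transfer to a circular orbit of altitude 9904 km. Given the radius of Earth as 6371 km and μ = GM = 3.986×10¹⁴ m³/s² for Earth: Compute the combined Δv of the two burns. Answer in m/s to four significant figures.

Δv_total ≈ 2638 m/s

r₁ = 6371 + 327.9 = 6698.9 km = 6.6989×10⁶ m.
r₂ = 6371 + 9904 = 16275 km = 1.6275×10⁷ m.
Transfer ellipse a_t = (r₁ + r₂)/2 = 1.149×10⁷ m.
At r₁: circular v_c1 = √(μ/r₁) = 7714 m/s; transfer-perigee v_p = √[μ(2/r₁ − 1/a_t)] = 9182 m/s.
Δv₁ = v_p − v_c1 = 1468 m/s.
At r₂: circular v_c2 = √(μ/r₂) = 4949 m/s; transfer-apogee v_a = √[μ(2/r₂ − 1/a_t)] = 3779 m/s.
Δv₂ = v_c2 − v_a = 1170 m/s.
Total Δv = Δv₁ + Δv₂ = 2638 m/s.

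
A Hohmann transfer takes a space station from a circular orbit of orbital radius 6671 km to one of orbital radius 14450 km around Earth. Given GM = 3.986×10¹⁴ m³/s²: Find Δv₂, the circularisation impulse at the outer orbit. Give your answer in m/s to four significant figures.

r₁ = 6671 km = 6.671×10⁶ m.
r₂ = 14450 km = 1.445×10⁷ m.
Transfer ellipse a_t = (r₁ + r₂)/2 = 1.056×10⁷ m.
At r₁: circular v_c1 = √(μ/r₁) = 7730 m/s; transfer-perigee v_p = √[μ(2/r₁ − 1/a_t)] = 9042 m/s.
At r₂: circular v_c2 = √(μ/r₂) = 5252 m/s; transfer-apogee v_a = √[μ(2/r₂ − 1/a_t)] = 4174 m/s.
Δv₂ = v_c2 − v_a = 1078 m/s.

Δv ≈ 1078 m/s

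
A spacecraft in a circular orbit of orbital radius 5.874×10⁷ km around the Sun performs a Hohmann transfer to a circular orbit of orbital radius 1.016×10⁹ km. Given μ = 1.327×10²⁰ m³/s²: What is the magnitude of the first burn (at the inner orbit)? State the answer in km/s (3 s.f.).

Δv ≈ 17.8 km/s

r₁ = 5.874×10⁷ km = 5.874×10¹⁰ m.
r₂ = 1.016×10⁹ km = 1.016×10¹² m.
Transfer ellipse a_t = (r₁ + r₂)/2 = 5.374×10¹¹ m.
At r₁: circular v_c1 = √(μ/r₁) = 47530 m/s; transfer-perihelion v_p = √[μ(2/r₁ − 1/a_t)] = 65350 m/s.
Δv₁ = v_p − v_c1 = 17820 m/s.
= 17.82 km/s.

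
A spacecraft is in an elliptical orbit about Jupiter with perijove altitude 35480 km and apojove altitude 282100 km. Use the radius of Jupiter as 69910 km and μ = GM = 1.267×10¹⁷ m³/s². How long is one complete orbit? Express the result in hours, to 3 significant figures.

T ≈ 17.0 hours

r_p = 69910 + 35480 = 105390 km = 1.0539×10⁸ m.
r_a = 69910 + 282100 = 352010 km = 3.5201×10⁸ m.
Semi-major axis a = (r_p + r_a)/2 = (1.0539×10⁵ + 3.5201×10⁵)/2 = 2.2870×10⁵ km = 2.287×10⁸ m.
By Kepler's third law T = 2π√(a³/μ) = 2π × 9.717×10³ = 6.105×10⁴ s.
= 16.96 hours.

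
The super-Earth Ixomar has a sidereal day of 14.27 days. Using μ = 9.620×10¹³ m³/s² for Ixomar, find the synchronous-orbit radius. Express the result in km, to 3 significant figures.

r_sync ≈ 1.55×10⁵ km

T = 14.27 days = 1.233×10⁶ s.
A synchronous orbit has period T, so by Kepler's third law a = (μT²/4π²)^(1/3).
μT²/4π² = 9.620×10¹³ × (1.233×10⁶)² / 39.48 = 3.704×10²⁴ m³.
a = 1.547×10⁸ m = 1.5473×10⁵ km.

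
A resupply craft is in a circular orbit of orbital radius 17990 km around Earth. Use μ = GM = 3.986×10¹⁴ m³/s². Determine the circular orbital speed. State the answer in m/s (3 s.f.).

v ≈ 4710 m/s

r = 17990 km = 1.799×10⁷ m.
For a circular orbit v = √(μ/r) = √(3.986×10¹⁴ / 1.799×10⁷) = √(2.216×10⁷) = 4707 m/s.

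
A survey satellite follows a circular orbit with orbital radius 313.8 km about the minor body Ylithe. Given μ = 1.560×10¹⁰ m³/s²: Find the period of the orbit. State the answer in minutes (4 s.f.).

r = 313.8 km = 3.138×10⁵ m.
Kepler's third law: T = 2π√(r³/μ) = 2π√((3.138×10⁵)³ / 1.560×10¹⁰).
r³/μ = 1.981×10⁶ s², so T = 2π × 1.407×10³ = 8.843×10³ s.
Converting: 8.843×10³ s ÷ 60.00 = 147.4 minutes.

T ≈ 147.4 minutes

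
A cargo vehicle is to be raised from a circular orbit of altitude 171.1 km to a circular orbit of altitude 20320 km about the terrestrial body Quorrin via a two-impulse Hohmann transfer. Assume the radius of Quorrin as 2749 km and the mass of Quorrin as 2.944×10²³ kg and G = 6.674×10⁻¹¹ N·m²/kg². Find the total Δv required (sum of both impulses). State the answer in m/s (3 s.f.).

Δv_total ≈ 1350 m/s

μ = GM = 6.674×10⁻¹¹ × 2.944×10²³ = 1.965×10¹³ m³/s².
r₁ = 2749 + 171.1 = 2920.1 km = 2.9201×10⁶ m.
r₂ = 2749 + 20320 = 23069 km = 2.3069×10⁷ m.
Transfer ellipse a_t = (r₁ + r₂)/2 = 1.299×10⁷ m.
At r₁: circular v_c1 = √(μ/r₁) = 2594 m/s; transfer-periapsis v_p = √[μ(2/r₁ − 1/a_t)] = 3456 m/s.
Δv₁ = v_p − v_c1 = 862.2 m/s.
At r₂: circular v_c2 = √(μ/r₂) = 922.9 m/s; transfer-apoapsis v_a = √[μ(2/r₂ − 1/a_t)] = 437.5 m/s.
Δv₂ = v_c2 − v_a = 485.4 m/s.
Total Δv = Δv₁ + Δv₂ = 1348 m/s.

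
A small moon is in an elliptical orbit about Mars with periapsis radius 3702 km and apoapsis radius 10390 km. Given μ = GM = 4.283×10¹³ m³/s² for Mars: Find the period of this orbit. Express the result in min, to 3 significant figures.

Semi-major axis a = (r_p + r_a)/2 = (3702.0 + 10390)/2 = 7046.0 km = 7.046×10⁶ m.
By Kepler's third law T = 2π√(a³/μ) = 2π × 2.858×10³ = 1.796×10⁴ s.
= 299.3 min.

T ≈ 299 min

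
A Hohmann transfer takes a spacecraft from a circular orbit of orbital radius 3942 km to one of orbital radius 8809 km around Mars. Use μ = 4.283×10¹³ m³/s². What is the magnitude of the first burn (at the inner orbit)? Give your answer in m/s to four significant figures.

Δv ≈ 578.3 m/s

r₁ = 3942 km = 3.942×10⁶ m.
r₂ = 8809 km = 8.809×10⁶ m.
Transfer ellipse a_t = (r₁ + r₂)/2 = 6.376×10⁶ m.
At r₁: circular v_c1 = √(μ/r₁) = 3296 m/s; transfer-periapsis v_p = √[μ(2/r₁ − 1/a_t)] = 3875 m/s.
Δv₁ = v_p − v_c1 = 578.3 m/s.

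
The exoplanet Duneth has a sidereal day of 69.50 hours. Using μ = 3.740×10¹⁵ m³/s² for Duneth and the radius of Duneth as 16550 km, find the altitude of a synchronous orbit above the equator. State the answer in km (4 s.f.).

h_sync ≈ 1.645×10⁵ km

T = 69.50 hours = 2.502×10⁵ s.
A synchronous orbit has period T, so by Kepler's third law a = (μT²/4π²)^(1/3).
μT²/4π² = 3.740×10¹⁵ × (2.502×10⁵)² / 39.48 = 5.930×10²⁴ m³.
a = 1.810×10⁸ m = 1.8101×10⁵ km.
Altitude h = a − R = 1.8101×10⁵ − 16550 = 1.6446×10⁵ km.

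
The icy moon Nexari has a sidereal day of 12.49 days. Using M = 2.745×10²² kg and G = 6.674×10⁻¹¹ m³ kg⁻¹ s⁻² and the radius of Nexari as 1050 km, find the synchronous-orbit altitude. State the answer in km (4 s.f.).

μ = GM = 6.674×10⁻¹¹ × 2.745×10²² = 1.832×10¹² m³/s².
T = 12.49 days = 1.079×10⁶ s.
A synchronous orbit has period T, so by Kepler's third law a = (μT²/4π²)^(1/3).
μT²/4π² = 1.832×10¹² × (1.079×10⁶)² / 39.48 = 5.404×10²² m³.
a = 3.781×10⁷ m = 37807 km.
Altitude h = a − R = 37807 − 1050 = 36757 km.

h_sync ≈ 36760 km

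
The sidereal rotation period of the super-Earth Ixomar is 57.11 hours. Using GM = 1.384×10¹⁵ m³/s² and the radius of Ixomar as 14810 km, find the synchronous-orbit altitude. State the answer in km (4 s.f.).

h_sync ≈ 99200 km

T = 57.11 hours = 2.056×10⁵ s.
A synchronous orbit has period T, so by Kepler's third law a = (μT²/4π²)^(1/3).
μT²/4π² = 1.384×10¹⁵ × (2.056×10⁵)² / 39.48 = 1.482×10²⁴ m³.
a = 1.140×10⁸ m = 1.1401×10⁵ km.
Altitude h = a − R = 1.1401×10⁵ − 14810 = 99198 km.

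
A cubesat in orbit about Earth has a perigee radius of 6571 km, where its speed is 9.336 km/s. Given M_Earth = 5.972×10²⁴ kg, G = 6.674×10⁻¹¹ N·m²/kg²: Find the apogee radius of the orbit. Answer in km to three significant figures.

μ = GM = 6.674×10⁻¹¹ × 5.972×10²⁴ = 3.986×10¹⁴ m³/s².
r_p = 6.571×10⁶ m.
Specific energy ε = v²/2 − μ/r = -1.708×10⁷ J/kg, so a = −μ/(2ε) = 1.167×10⁷ m.
The apsides satisfy r_p + r_a = 2a, so the apogee radius is 2a − r_p = 1.677×10⁷ m = 16770 km.

apogee radius ≈ 16800 km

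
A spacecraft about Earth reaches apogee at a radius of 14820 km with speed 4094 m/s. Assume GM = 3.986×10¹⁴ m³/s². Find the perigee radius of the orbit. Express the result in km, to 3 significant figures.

perigee radius ≈ 6710 km

r_a = 1.482×10⁷ m.
Specific energy ε = v²/2 − μ/r = -1.852×10⁷ J/kg, so a = −μ/(2ε) = 1.076×10⁷ m.
The apsides satisfy r_p + r_a = 2a, so the perigee radius is 2a − r_a = 6.708×10⁶ m = 6707.7 km.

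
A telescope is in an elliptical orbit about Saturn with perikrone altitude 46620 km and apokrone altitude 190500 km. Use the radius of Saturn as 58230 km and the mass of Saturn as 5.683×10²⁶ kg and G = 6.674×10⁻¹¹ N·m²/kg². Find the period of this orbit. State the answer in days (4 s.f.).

μ = GM = 6.674×10⁻¹¹ × 5.683×10²⁶ = 3.793×10¹⁶ m³/s².
r_p = 58230 + 46620 = 104850 km = 1.0485×10⁸ m.
r_a = 58230 + 190500 = 248730 km = 2.4873×10⁸ m.
Semi-major axis a = (r_p + r_a)/2 = (1.0485×10⁵ + 2.4873×10⁵)/2 = 1.7679×10⁵ km = 1.768×10⁸ m.
By Kepler's third law T = 2π√(a³/μ) = 2π × 1.207×10⁴ = 7.584×10⁴ s.
= 0.8777 days.

T ≈ 0.8777 days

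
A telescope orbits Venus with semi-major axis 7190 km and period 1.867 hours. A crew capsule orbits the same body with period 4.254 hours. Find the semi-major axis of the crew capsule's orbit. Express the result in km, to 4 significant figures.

Kepler's third law: a³ ∝ T², so a₂ = a₁ (T₂/T₁)^(2/3).
T₂/T₁ = 2.279, (T₂/T₁)^(2/3) = 1.732.
a₂ = 7190 × 1.732 = 12450 km.

a₂ ≈ 12450 km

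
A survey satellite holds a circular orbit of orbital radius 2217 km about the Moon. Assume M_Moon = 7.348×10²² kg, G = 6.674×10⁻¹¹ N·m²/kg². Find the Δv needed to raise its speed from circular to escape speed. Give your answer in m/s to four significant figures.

Δv ≈ 616.1 m/s

μ = GM = 6.674×10⁻¹¹ × 7.348×10²² = 4.904×10¹² m³/s².
r = 2217 km = 2.217×10⁶ m.
Circular speed v_c = √(μ/r) = 1487 m/s.
Escape speed v_esc = √(2μ/r) = √2 × v_c = 2103 m/s.
Δv = v_esc − v_c = 616.1 m/s.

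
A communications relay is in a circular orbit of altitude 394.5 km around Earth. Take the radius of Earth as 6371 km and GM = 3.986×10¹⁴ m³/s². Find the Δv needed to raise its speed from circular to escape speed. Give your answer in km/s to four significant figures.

Δv ≈ 3.179 km/s

r = 6371 + 394.5 = 6765.5 km = 6.7655×10⁶ m.
Circular speed v_c = √(μ/r) = 7676 m/s.
Escape speed v_esc = √(2μ/r) = √2 × v_c = 10860 m/s.
Δv = v_esc − v_c = 3179 m/s = 3.179 km/s.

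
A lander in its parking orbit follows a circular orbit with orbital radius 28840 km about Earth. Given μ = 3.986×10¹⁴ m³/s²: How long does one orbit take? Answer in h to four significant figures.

r = 28840 km = 2.884×10⁷ m.
Kepler's third law: T = 2π√(r³/μ) = 2π√((2.884×10⁷)³ / 3.986×10¹⁴).
r³/μ = 6.018×10⁷ s², so T = 2π × 7.758×10³ = 4.874×10⁴ s.
Converting: 4.874×10⁴ s ÷ 3600 = 13.54 h.

T ≈ 13.54 h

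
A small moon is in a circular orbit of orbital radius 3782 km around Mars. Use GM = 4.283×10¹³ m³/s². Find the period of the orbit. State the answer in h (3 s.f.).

T ≈ 1.96 h

r = 3782 km = 3.782×10⁶ m.
Kepler's third law: T = 2π√(r³/μ) = 2π√((3.782×10⁶)³ / 4.283×10¹³).
r³/μ = 1.263×10⁶ s², so T = 2π × 1.124×10³ = 7.061×10³ s.
Converting: 7.061×10³ s ÷ 3600 = 1.961 h.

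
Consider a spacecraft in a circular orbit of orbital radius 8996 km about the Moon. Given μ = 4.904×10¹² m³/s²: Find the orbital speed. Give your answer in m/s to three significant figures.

v ≈ 738 m/s

r = 8996 km = 8.996×10⁶ m.
For a circular orbit v = √(μ/r) = √(4.904×10¹² / 8.996×10⁶) = √(5.451×10⁵) = 738.3 m/s.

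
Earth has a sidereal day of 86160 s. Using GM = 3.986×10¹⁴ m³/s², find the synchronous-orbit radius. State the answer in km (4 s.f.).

r_sync ≈ 42160 km

A synchronous orbit has period T, so by Kepler's third law a = (μT²/4π²)^(1/3).
μT²/4π² = 3.986×10¹⁴ × (8.616×10⁴)² / 39.48 = 7.495×10²² m³.
a = 4.216×10⁷ m = 42163 km.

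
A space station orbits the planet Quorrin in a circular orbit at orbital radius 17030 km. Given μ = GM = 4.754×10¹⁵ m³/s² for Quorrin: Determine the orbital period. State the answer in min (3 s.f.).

T ≈ 107 min

r = 17030 km = 1.703×10⁷ m.
Kepler's third law: T = 2π√(r³/μ) = 2π√((1.703×10⁷)³ / 4.754×10¹⁵).
r³/μ = 1.039×10⁶ s², so T = 2π × 1.019×10³ = 6.404×10³ s.
Converting: 6.404×10³ s ÷ 60.00 = 106.7 min.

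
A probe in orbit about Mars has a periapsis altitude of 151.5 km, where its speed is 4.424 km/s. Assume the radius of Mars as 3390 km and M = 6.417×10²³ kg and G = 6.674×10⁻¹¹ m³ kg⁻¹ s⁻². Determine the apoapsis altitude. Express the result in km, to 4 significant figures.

apoapsis altitude ≈ 11630 km

μ = GM = 6.674×10⁻¹¹ × 6.417×10²³ = 4.283×10¹³ m³/s².
r_p = 3390 + 151.5 = 3541.5 km = 3.542×10⁶ m.
Specific energy ε = v²/2 − μ/r = -2.307×10⁶ J/kg, so a = −μ/(2ε) = 9.282×10⁶ m.
The apsides satisfy r_p + r_a = 2a, so the apoapsis radius is 2a − r_p = 1.502×10⁷ m = 15022 km.
Apoapsis altitude = 15022 − 3390 = 11632 km.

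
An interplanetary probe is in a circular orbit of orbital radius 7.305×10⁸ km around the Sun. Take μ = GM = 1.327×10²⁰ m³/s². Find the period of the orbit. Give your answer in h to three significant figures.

T ≈ 94600 h

r = 7.305×10⁸ km = 7.305×10¹¹ m.
Kepler's third law: T = 2π√(r³/μ) = 2π√((7.305×10¹¹)³ / 1.327×10²⁰).
r³/μ = 2.938×10¹⁵ s², so T = 2π × 5.420×10⁷ = 3.405×10⁸ s.
Converting: 3.405×10⁸ s ÷ 3600 = 94600 h.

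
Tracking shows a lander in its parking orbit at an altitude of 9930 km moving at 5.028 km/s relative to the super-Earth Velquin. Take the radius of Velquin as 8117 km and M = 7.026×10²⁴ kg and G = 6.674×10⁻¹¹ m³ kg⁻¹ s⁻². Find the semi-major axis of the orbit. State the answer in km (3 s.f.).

a ≈ 17600 km

μ = GM = 6.674×10⁻¹¹ × 7.026×10²⁴ = 4.689×10¹⁴ m³/s².
r = 8117 + 9930 = 18047 km = 1.805×10⁷ m.
Specific orbital energy ε = v²/2 − μ/r = (5028)²/2 − 4.689×10¹⁴/1.805×10⁷ = -1.334×10⁷ J/kg.
Since ε = −μ/(2a), a = −μ/(2ε) = 1.757×10⁷ m = 17572 km.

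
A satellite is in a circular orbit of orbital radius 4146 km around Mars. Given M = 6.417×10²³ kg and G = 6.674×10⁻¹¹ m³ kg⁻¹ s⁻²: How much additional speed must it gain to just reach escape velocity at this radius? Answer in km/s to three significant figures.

Δv ≈ 1.33 km/s

μ = GM = 6.674×10⁻¹¹ × 6.417×10²³ = 4.283×10¹³ m³/s².
r = 4146 km = 4.146×10⁶ m.
Circular speed v_c = √(μ/r) = 3214 m/s.
Escape speed v_esc = √(2μ/r) = √2 × v_c = 4545 m/s.
Δv = v_esc − v_c = 1331 m/s = 1.331 km/s.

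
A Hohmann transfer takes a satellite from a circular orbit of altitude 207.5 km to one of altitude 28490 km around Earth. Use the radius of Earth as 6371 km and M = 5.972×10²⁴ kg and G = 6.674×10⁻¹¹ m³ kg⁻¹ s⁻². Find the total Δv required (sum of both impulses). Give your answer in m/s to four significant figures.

Δv_total ≈ 3789 m/s

μ = GM = 6.674×10⁻¹¹ × 5.972×10²⁴ = 3.986×10¹⁴ m³/s².
r₁ = 6371 + 207.5 = 6578.5 km = 6.5785×10⁶ m.
r₂ = 6371 + 28490 = 34861 km = 3.4861×10⁷ m.
Transfer ellipse a_t = (r₁ + r₂)/2 = 2.072×10⁷ m.
At r₁: circular v_c1 = √(μ/r₁) = 7784 m/s; transfer-perigee v_p = √[μ(2/r₁ − 1/a_t)] = 10100 m/s.
Δv₁ = v_p − v_c1 = 2313 m/s.
At r₂: circular v_c2 = √(μ/r₂) = 3381 m/s; transfer-apogee v_a = √[μ(2/r₂ − 1/a_t)] = 1905 m/s.
Δv₂ = v_c2 − v_a = 1476 m/s.
Total Δv = Δv₁ + Δv₂ = 3789 m/s.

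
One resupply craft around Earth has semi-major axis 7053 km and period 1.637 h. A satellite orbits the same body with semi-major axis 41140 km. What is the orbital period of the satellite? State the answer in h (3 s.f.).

Kepler's third law: T² ∝ a³, so T₂ = T₁ (a₂/a₁)^(3/2).
a₂/a₁ = 5.833, (a₂/a₁)^(3/2) = 14.09.
T₂ = 1.637 × 14.09 = 23.06 h.

T₂ ≈ 23.1 h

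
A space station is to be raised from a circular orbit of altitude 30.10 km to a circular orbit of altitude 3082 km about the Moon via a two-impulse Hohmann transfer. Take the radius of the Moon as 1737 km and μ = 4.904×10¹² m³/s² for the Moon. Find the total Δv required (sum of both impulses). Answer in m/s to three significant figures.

r₁ = 1737 + 30.10 = 1767.1 km = 1.7671×10⁶ m.
r₂ = 1737 + 3082 = 4819.0 km = 4.8190×10⁶ m.
Transfer ellipse a_t = (r₁ + r₂)/2 = 3.293×10⁶ m.
At r₁: circular v_c1 = √(μ/r₁) = 1666 m/s; transfer-perilune v_p = √[μ(2/r₁ − 1/a_t)] = 2015 m/s.
Δv₁ = v_p − v_c1 = 349.3 m/s.
At r₂: circular v_c2 = √(μ/r₂) = 1009 m/s; transfer-apolune v_a = √[μ(2/r₂ − 1/a_t)] = 739.0 m/s.
Δv₂ = v_c2 − v_a = 269.8 m/s.
Total Δv = Δv₁ + Δv₂ = 619.2 m/s.

Δv_total ≈ 619 m/s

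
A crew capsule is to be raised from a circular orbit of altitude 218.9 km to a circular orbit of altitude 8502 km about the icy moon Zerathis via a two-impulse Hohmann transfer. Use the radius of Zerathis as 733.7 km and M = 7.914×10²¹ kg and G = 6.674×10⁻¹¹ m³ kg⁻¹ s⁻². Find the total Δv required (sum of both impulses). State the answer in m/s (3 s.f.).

μ = GM = 6.674×10⁻¹¹ × 7.914×10²¹ = 5.282×10¹¹ m³/s².
r₁ = 733.7 + 218.9 = 952.60 km = 9.5260×10⁵ m.
r₂ = 733.7 + 8502 = 9235.7 km = 9.2357×10⁶ m.
Transfer ellipse a_t = (r₁ + r₂)/2 = 5.094×10⁶ m.
At r₁: circular v_c1 = √(μ/r₁) = 744.6 m/s; transfer-periapsis v_p = √[μ(2/r₁ − 1/a_t)] = 1003 m/s.
Δv₁ = v_p − v_c1 = 258.0 m/s.
At r₂: circular v_c2 = √(μ/r₂) = 239.1 m/s; transfer-apoapsis v_a = √[μ(2/r₂ − 1/a_t)] = 103.4 m/s.
Δv₂ = v_c2 − v_a = 135.7 m/s.
Total Δv = Δv₁ + Δv₂ = 393.7 m/s.

Δv_total ≈ 394 m/s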